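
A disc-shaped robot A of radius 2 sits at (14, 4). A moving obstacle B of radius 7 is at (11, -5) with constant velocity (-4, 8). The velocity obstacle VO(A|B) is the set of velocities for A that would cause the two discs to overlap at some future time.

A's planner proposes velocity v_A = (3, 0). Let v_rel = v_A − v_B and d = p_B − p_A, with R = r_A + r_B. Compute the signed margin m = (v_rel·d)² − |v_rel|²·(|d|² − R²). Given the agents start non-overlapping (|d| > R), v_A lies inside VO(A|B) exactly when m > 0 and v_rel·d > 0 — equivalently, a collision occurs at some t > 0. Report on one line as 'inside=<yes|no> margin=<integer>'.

d = (-3, -9),  |d|² = 90;  R = 2+7 = 9,  c = 90−9² = 9
v_rel = (7, -8),  |v_rel|² = 113;  v_rel·d = (7)·(-3) + (-8)·(-9) = 51
113·t² − 102·t + 9 = 0  ⇒  m = 51² − 113·9 = 1584
m = 1584 > 0,  v_rel·d = 51 > 0  ⇒  inside

inside=yes margin=1584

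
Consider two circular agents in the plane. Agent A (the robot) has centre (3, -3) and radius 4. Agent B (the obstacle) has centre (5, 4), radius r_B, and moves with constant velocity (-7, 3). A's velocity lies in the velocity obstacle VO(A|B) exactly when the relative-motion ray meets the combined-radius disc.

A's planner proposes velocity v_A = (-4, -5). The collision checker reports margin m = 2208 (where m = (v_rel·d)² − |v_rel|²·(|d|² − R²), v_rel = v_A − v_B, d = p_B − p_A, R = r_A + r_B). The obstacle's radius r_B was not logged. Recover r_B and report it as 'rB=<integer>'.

m = 2208
d = (2, 7);  v_rel = (3, -8),  |v_rel|² = 73
v_rel×d = (3)·(7) − (-8)·(2) = 37
since m = R²·73 − 37²:  R² = (1369 + 2208) / 73 = 49
R = √49 = 7  ⇒  r_B = 7 − 4 = 3

rB=3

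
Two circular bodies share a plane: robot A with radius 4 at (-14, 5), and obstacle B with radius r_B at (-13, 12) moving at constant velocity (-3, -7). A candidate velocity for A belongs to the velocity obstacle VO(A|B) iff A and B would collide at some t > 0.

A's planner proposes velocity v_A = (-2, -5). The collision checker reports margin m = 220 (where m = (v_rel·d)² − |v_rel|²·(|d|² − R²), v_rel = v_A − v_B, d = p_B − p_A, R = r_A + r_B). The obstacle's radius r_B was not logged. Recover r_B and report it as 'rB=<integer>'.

m = 220
d = (1, 7);  v_rel = (1, 2),  |v_rel|² = 5
v_rel×d = (1)·(7) − (2)·(1) = 5
since m = R²·5 − 5²:  R² = (25 + 220) / 5 = 49
R = √49 = 7  ⇒  r_B = 7 − 4 = 3

rB=3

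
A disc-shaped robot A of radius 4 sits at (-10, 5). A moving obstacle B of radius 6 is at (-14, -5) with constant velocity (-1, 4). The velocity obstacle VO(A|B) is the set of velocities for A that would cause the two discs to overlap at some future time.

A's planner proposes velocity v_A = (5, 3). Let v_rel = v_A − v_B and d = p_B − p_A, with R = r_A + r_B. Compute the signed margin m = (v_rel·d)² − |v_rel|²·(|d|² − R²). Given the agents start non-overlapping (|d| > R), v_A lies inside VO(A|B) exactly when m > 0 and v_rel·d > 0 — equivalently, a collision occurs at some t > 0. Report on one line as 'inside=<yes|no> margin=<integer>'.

d = (-4, -10),  |d|² = 116;  R = 4+6 = 10,  c = 116−10² = 16
v_rel = (6, -1),  |v_rel|² = 37;  v_rel·d = (6)·(-4) + (-1)·(-10) = -14
37·t² + 28·t + 16 = 0  ⇒  m = (-14)² − 37·16 = -396
m = -396 < 0,  v_rel·d = -14 < 0  ⇒  outside

inside=no margin=-396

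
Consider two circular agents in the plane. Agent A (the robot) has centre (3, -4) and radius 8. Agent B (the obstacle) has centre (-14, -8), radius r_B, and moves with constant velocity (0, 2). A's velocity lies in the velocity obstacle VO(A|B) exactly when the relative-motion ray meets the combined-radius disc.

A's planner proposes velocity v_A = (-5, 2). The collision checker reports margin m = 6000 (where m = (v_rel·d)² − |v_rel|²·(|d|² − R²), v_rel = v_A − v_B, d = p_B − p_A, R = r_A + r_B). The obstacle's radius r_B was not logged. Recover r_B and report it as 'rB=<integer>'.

m = 6000
d = (-17, -4);  v_rel = (-5, 0),  |v_rel|² = 25
v_rel×d = (-5)·(-4) − (0)·(-17) = 20
since m = R²·25 − 20²:  R² = (400 + 6000) / 25 = 256
R = √256 = 16  ⇒  r_B = 16 − 8 = 8

rB=8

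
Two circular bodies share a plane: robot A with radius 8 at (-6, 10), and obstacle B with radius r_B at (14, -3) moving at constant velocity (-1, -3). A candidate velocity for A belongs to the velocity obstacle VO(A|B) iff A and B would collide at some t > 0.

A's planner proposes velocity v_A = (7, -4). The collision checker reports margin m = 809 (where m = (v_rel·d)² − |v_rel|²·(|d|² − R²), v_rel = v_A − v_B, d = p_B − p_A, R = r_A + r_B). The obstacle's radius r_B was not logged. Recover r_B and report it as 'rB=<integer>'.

m = 809
d = (20, -13);  v_rel = (8, -1),  |v_rel|² = 65
v_rel×d = (8)·(-13) − (-1)·(20) = -84
since m = R²·65 − (-84)²:  R² = (7056 + 809) / 65 = 121
R = √121 = 11  ⇒  r_B = 11 − 8 = 3

rB=3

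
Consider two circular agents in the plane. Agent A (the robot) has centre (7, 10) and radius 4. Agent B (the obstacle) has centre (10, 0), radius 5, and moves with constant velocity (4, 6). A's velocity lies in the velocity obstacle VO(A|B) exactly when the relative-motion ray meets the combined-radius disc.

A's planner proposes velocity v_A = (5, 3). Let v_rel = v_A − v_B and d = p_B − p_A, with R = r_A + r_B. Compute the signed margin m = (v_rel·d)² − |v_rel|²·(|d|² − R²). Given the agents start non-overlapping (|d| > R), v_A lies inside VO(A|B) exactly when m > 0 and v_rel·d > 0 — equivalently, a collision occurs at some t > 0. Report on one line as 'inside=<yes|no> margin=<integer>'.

d = (3, -10),  |d|² = 109;  R = 4+5 = 9,  c = 109−9² = 28
v_rel = (1, -3),  |v_rel|² = 10;  v_rel·d = (1)·(3) + (-3)·(-10) = 33
10·t² − 66·t + 28 = 0  ⇒  m = 33² − 10·28 = 809
m = 809 > 0,  v_rel·d = 33 > 0  ⇒  inside

inside=yes margin=809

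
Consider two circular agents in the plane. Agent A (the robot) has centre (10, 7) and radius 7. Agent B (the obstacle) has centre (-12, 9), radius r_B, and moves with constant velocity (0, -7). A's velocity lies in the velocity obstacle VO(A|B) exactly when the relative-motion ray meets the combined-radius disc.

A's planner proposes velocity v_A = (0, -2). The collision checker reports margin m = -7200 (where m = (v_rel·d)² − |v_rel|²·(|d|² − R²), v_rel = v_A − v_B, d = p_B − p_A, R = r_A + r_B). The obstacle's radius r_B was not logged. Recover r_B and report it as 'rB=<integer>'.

m = -7200
d = (-22, 2);  v_rel = (0, 5),  |v_rel|² = 25
v_rel×d = (0)·(2) − (5)·(-22) = 110
since m = R²·25 − 110²:  R² = (12100 + -7200) / 25 = 196
R = √196 = 14  ⇒  r_B = 14 − 7 = 7

rB=7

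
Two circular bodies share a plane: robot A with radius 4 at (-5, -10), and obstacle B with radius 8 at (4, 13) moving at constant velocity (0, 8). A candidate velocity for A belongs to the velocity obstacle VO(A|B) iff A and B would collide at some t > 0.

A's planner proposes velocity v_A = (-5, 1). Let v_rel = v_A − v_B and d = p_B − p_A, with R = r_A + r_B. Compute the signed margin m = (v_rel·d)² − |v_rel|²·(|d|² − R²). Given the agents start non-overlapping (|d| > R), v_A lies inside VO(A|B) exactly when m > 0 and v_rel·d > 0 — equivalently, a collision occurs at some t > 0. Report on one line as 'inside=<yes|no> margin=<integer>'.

d = (9, 23),  |d|² = 610;  R = 4+8 = 12,  c = 610−12² = 466
v_rel = (-5, -7),  |v_rel|² = 74;  v_rel·d = (-5)·(9) + (-7)·(23) = -206
74·t² + 412·t + 466 = 0  ⇒  m = (-206)² − 74·466 = 7952
m = 7952 > 0,  v_rel·d = -206 < 0  ⇒  outside

inside=no margin=7952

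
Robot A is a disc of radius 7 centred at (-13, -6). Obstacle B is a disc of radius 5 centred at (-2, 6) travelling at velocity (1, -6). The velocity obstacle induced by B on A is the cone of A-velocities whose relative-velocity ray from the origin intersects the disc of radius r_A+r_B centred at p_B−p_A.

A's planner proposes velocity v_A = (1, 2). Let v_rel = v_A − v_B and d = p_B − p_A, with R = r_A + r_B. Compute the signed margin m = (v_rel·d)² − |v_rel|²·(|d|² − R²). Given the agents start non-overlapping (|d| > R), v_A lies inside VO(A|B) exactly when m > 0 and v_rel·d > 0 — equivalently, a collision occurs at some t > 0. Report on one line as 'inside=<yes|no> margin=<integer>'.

d = (11, 12),  |d|² = 265;  R = 7+5 = 12,  c = 265−12² = 121
v_rel = (0, 8),  |v_rel|² = 64;  v_rel·d = (0)·(11) + (8)·(12) = 96
64·t² − 192·t + 121 = 0  ⇒  m = 96² − 64·121 = 1472
m = 1472 > 0,  v_rel·d = 96 > 0  ⇒  inside

inside=yes margin=1472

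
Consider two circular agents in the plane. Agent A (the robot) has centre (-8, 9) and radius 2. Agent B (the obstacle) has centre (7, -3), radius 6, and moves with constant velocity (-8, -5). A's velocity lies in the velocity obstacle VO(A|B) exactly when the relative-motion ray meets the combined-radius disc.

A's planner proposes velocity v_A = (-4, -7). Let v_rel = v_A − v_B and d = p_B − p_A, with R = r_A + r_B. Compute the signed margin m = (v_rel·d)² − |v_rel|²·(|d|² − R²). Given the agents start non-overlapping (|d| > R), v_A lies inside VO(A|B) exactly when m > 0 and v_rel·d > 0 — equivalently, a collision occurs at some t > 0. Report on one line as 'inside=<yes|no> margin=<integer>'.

d = (15, -12),  |d|² = 369;  R = 2+6 = 8,  c = 369−8² = 305
v_rel = (4, -2),  |v_rel|² = 20;  v_rel·d = (4)·(15) + (-2)·(-12) = 84
20·t² − 168·t + 305 = 0  ⇒  m = 84² − 20·305 = 956
m = 956 > 0,  v_rel·d = 84 > 0  ⇒  inside

inside=yes margin=956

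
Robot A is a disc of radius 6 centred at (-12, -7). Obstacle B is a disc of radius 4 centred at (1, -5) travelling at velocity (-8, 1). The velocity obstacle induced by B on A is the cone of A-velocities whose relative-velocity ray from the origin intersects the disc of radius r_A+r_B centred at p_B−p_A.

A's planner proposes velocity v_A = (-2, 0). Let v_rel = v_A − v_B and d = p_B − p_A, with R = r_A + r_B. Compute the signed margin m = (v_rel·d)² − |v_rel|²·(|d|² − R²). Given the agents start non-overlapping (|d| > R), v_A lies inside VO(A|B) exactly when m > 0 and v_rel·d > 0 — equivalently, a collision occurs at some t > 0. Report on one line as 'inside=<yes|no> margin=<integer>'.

d = (13, 2),  |d|² = 173;  R = 6+4 = 10,  c = 173−10² = 73
v_rel = (6, -1),  |v_rel|² = 37;  v_rel·d = (6)·(13) + (-1)·(2) = 76
37·t² − 152·t + 73 = 0  ⇒  m = 76² − 37·73 = 3075
m = 3075 > 0,  v_rel·d = 76 > 0  ⇒  inside

inside=yes margin=3075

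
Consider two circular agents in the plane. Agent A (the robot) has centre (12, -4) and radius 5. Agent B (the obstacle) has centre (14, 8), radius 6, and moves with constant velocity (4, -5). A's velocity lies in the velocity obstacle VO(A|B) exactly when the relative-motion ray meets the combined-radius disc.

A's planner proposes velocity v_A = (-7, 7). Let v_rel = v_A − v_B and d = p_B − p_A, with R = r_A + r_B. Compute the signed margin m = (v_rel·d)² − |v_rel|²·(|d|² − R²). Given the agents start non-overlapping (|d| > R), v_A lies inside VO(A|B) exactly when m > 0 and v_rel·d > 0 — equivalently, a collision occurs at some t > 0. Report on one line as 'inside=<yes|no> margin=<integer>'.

d = (2, 12),  |d|² = 148;  R = 5+6 = 11,  c = 148−11² = 27
v_rel = (-11, 12),  |v_rel|² = 265;  v_rel·d = (-11)·(2) + (12)·(12) = 122
265·t² − 244·t + 27 = 0  ⇒  m = 122² − 265·27 = 7729
m = 7729 > 0,  v_rel·d = 122 > 0  ⇒  inside

inside=yes margin=7729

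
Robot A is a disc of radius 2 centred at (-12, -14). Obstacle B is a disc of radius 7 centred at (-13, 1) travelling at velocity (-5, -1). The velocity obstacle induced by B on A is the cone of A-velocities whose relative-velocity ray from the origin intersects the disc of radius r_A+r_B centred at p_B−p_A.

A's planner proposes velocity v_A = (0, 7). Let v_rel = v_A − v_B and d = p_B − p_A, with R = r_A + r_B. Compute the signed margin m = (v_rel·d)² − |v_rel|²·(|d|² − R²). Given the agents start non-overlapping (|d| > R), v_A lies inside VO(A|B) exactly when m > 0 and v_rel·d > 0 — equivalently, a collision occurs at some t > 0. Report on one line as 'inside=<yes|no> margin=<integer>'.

d = (-1, 15),  |d|² = 226;  R = 2+7 = 9,  c = 226−9² = 145
v_rel = (5, 8),  |v_rel|² = 89;  v_rel·d = (5)·(-1) + (8)·(15) = 115
89·t² − 230·t + 145 = 0  ⇒  m = 115² − 89·145 = 320
m = 320 > 0,  v_rel·d = 115 > 0  ⇒  inside

inside=yes margin=320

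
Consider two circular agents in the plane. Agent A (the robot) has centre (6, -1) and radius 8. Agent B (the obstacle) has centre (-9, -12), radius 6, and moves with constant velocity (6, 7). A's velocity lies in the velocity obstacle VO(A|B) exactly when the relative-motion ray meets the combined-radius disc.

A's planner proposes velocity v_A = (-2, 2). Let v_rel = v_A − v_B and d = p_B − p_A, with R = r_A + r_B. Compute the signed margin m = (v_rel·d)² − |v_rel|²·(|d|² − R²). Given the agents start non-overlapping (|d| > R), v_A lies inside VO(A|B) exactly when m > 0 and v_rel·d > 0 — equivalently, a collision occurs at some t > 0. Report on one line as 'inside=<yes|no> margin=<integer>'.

d = (-15, -11),  |d|² = 346;  R = 8+6 = 14,  c = 346−14² = 150
v_rel = (-8, -5),  |v_rel|² = 89;  v_rel·d = (-8)·(-15) + (-5)·(-11) = 175
89·t² − 350·t + 150 = 0  ⇒  m = 175² − 89·150 = 17275
m = 17275 > 0,  v_rel·d = 175 > 0  ⇒  inside

inside=yes margin=17275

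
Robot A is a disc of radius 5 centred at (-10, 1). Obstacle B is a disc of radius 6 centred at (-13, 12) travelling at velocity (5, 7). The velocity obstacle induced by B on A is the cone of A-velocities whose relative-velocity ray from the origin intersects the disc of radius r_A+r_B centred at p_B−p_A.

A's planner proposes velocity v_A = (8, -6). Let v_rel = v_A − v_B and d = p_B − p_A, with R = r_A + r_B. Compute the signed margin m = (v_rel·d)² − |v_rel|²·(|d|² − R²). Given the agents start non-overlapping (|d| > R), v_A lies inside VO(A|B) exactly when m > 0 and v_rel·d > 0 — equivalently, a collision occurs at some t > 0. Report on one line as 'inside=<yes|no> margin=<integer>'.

d = (-3, 11),  |d|² = 130;  R = 5+6 = 11,  c = 130−11² = 9
v_rel = (3, -13),  |v_rel|² = 178;  v_rel·d = (3)·(-3) + (-13)·(11) = -152
178·t² + 304·t + 9 = 0  ⇒  m = (-152)² − 178·9 = 21502
m = 21502 > 0,  v_rel·d = -152 < 0  ⇒  outside

inside=no margin=21502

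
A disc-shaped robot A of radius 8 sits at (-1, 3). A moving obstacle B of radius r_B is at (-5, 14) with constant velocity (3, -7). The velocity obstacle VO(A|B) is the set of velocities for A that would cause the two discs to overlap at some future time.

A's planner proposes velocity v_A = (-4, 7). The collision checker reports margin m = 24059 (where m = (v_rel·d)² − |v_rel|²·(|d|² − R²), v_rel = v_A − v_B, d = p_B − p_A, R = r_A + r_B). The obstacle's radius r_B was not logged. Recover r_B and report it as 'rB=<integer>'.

m = 24059
d = (-4, 11);  v_rel = (-7, 14),  |v_rel|² = 245
v_rel×d = (-7)·(11) − (14)·(-4) = -21
since m = R²·245 − (-21)²:  R² = (441 + 24059) / 245 = 100
R = √100 = 10  ⇒  r_B = 10 − 8 = 2

rB=2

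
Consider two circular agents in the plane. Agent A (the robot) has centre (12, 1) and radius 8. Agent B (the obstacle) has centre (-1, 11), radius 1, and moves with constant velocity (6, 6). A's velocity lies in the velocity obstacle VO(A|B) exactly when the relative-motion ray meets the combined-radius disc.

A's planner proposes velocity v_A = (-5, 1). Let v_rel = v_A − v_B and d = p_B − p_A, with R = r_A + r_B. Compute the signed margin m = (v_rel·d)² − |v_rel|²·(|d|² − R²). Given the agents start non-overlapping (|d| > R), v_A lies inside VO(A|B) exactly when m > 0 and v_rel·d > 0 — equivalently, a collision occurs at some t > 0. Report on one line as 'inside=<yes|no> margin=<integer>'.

d = (-13, 10),  |d|² = 269;  R = 8+1 = 9,  c = 269−9² = 188
v_rel = (-11, -5),  |v_rel|² = 146;  v_rel·d = (-11)·(-13) + (-5)·(10) = 93
146·t² − 186·t + 188 = 0  ⇒  m = 93² − 146·188 = -18799
m = -18799 < 0,  v_rel·d = 93 > 0  ⇒  outside

inside=no margin=-18799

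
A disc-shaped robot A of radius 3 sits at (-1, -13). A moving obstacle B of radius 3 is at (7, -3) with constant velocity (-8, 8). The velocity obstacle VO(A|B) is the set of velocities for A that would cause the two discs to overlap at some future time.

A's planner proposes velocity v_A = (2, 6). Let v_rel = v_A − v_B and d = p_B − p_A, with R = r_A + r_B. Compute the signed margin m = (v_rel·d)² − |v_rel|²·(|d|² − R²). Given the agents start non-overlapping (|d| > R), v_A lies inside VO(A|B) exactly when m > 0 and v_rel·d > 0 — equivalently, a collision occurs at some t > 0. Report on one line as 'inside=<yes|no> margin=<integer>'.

d = (8, 10),  |d|² = 164;  R = 3+3 = 6,  c = 164−6² = 128
v_rel = (10, -2),  |v_rel|² = 104;  v_rel·d = (10)·(8) + (-2)·(10) = 60
104·t² − 120·t + 128 = 0  ⇒  m = 60² − 104·128 = -9712
m = -9712 < 0,  v_rel·d = 60 > 0  ⇒  outside

inside=no margin=-9712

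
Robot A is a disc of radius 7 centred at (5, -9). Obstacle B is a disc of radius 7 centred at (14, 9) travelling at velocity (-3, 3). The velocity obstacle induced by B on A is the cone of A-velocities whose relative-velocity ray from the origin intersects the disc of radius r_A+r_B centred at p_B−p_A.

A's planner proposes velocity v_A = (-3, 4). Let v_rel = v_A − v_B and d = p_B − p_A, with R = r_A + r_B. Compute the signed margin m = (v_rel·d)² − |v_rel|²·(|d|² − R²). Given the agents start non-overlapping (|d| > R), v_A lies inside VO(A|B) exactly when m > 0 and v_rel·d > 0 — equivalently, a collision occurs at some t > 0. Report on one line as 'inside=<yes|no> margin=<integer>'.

d = (9, 18),  |d|² = 405;  R = 7+7 = 14,  c = 405−14² = 209
v_rel = (0, 1),  |v_rel|² = 1;  v_rel·d = (0)·(9) + (1)·(18) = 18
1·t² − 36·t + 209 = 0  ⇒  m = 18² − 1·209 = 115
m = 115 > 0,  v_rel·d = 18 > 0  ⇒  inside

inside=yes margin=115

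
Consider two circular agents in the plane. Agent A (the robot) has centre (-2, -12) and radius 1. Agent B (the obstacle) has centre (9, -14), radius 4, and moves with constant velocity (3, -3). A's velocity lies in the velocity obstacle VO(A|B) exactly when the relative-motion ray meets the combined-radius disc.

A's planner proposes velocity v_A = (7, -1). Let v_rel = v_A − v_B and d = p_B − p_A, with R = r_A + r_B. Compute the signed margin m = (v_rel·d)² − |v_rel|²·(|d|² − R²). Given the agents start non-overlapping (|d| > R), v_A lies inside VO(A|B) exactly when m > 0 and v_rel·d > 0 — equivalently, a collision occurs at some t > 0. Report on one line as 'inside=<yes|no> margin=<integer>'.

d = (11, -2),  |d|² = 125;  R = 1+4 = 5,  c = 125−5² = 100
v_rel = (4, 2),  |v_rel|² = 20;  v_rel·d = (4)·(11) + (2)·(-2) = 40
20·t² − 80·t + 100 = 0  ⇒  m = 40² − 20·100 = -400
m = -400 < 0,  v_rel·d = 40 > 0  ⇒  outside

inside=no margin=-400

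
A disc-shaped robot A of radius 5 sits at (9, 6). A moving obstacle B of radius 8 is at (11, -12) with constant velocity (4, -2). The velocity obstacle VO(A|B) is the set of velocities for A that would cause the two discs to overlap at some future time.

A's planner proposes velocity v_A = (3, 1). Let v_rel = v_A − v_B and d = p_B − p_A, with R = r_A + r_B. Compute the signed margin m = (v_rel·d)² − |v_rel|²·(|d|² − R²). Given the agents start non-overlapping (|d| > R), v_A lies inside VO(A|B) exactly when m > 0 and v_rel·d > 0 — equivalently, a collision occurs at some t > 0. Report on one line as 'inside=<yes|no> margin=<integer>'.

d = (2, -18),  |d|² = 328;  R = 5+8 = 13,  c = 328−13² = 159
v_rel = (-1, 3),  |v_rel|² = 10;  v_rel·d = (-1)·(2) + (3)·(-18) = -56
10·t² + 112·t + 159 = 0  ⇒  m = (-56)² − 10·159 = 1546
m = 1546 > 0,  v_rel·d = -56 < 0  ⇒  outside

inside=no margin=1546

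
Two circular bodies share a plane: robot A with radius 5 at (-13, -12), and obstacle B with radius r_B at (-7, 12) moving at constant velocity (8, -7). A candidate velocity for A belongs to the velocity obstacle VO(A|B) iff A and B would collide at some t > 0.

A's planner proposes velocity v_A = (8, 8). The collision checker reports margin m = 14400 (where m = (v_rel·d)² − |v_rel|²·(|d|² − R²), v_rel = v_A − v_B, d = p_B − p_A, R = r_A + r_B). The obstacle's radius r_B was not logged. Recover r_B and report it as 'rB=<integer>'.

m = 14400
d = (6, 24);  v_rel = (0, 15),  |v_rel|² = 225
v_rel×d = (0)·(24) − (15)·(6) = -90
since m = R²·225 − (-90)²:  R² = (8100 + 14400) / 225 = 100
R = √100 = 10  ⇒  r_B = 10 − 5 = 5

rB=5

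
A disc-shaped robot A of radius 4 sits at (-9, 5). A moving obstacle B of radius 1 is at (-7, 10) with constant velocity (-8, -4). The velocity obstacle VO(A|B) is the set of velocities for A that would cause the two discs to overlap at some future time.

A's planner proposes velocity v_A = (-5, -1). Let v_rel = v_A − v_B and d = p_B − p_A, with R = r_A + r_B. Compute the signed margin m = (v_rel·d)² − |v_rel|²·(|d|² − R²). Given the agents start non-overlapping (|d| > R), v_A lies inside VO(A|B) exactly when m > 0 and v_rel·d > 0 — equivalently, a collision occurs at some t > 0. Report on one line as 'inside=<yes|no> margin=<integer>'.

d = (2, 5),  |d|² = 29;  R = 4+1 = 5,  c = 29−5² = 4
v_rel = (3, 3),  |v_rel|² = 18;  v_rel·d = (3)·(2) + (3)·(5) = 21
18·t² − 42·t + 4 = 0  ⇒  m = 21² − 18·4 = 369
m = 369 > 0,  v_rel·d = 21 > 0  ⇒  inside

inside=yes margin=369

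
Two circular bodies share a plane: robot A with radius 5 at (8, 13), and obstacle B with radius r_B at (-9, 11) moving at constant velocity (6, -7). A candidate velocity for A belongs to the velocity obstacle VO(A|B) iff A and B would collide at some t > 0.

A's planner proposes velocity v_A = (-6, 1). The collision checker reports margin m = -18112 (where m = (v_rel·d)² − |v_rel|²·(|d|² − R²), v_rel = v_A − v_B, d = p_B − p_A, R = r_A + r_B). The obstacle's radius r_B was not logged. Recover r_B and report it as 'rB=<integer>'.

m = -18112
d = (-17, -2);  v_rel = (-12, 8),  |v_rel|² = 208
v_rel×d = (-12)·(-2) − (8)·(-17) = 160
since m = R²·208 − 160²:  R² = (25600 + -18112) / 208 = 36
R = √36 = 6  ⇒  r_B = 6 − 5 = 1

rB=1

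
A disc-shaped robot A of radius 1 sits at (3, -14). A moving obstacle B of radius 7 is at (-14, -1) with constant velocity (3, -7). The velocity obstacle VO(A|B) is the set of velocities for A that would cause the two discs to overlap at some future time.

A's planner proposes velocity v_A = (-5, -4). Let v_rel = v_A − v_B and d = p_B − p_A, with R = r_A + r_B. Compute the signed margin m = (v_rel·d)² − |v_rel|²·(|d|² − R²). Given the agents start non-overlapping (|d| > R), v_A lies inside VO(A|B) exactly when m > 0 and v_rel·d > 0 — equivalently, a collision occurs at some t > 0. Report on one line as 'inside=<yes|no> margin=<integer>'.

d = (-17, 13),  |d|² = 458;  R = 1+7 = 8,  c = 458−8² = 394
v_rel = (-8, 3),  |v_rel|² = 73;  v_rel·d = (-8)·(-17) + (3)·(13) = 175
73·t² − 350·t + 394 = 0  ⇒  m = 175² − 73·394 = 1863
m = 1863 > 0,  v_rel·d = 175 > 0  ⇒  inside

inside=yes margin=1863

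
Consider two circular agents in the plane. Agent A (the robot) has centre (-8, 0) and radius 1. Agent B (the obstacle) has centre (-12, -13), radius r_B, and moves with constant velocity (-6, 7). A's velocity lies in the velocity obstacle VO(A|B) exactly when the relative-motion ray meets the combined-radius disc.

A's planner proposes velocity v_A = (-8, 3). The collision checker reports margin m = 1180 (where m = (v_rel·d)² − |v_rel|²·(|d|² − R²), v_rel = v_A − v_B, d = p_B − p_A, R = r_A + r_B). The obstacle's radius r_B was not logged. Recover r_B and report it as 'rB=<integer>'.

m = 1180
d = (-4, -13);  v_rel = (-2, -4),  |v_rel|² = 20
v_rel×d = (-2)·(-13) − (-4)·(-4) = 10
since m = R²·20 − 10²:  R² = (100 + 1180) / 20 = 64
R = √64 = 8  ⇒  r_B = 8 − 1 = 7

rB=7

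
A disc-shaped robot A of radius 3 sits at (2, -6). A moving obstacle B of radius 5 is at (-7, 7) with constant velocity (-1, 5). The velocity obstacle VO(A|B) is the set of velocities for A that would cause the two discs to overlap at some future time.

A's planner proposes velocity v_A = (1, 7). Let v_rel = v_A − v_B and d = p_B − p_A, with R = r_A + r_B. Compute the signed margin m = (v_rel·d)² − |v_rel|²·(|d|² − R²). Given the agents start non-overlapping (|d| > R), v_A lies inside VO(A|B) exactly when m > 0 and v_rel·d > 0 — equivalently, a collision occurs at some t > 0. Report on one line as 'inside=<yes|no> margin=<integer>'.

d = (-9, 13),  |d|² = 250;  R = 3+5 = 8,  c = 250−8² = 186
v_rel = (2, 2),  |v_rel|² = 8;  v_rel·d = (2)·(-9) + (2)·(13) = 8
8·t² − 16·t + 186 = 0  ⇒  m = 8² − 8·186 = -1424
m = -1424 < 0,  v_rel·d = 8 > 0  ⇒  outside

inside=no margin=-1424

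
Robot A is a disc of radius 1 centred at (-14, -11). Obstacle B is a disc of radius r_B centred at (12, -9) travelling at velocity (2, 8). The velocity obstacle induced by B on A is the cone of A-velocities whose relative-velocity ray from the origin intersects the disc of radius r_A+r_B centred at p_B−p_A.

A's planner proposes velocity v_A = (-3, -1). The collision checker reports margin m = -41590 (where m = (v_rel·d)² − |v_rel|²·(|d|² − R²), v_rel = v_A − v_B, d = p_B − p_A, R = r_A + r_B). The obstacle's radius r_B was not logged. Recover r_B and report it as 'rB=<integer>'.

m = -41590
d = (26, 2);  v_rel = (-5, -9),  |v_rel|² = 106
v_rel×d = (-5)·(2) − (-9)·(26) = 224
since m = R²·106 − 224²:  R² = (50176 + -41590) / 106 = 81
R = √81 = 9  ⇒  r_B = 9 − 1 = 8

rB=8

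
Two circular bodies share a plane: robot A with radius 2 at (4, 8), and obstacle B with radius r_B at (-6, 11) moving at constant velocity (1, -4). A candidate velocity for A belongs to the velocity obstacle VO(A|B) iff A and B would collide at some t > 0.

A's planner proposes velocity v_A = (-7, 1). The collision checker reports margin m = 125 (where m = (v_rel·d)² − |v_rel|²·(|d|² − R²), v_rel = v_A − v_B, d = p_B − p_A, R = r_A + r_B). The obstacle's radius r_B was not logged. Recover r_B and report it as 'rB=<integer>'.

m = 125
d = (-10, 3);  v_rel = (-8, 5),  |v_rel|² = 89
v_rel×d = (-8)·(3) − (5)·(-10) = 26
since m = R²·89 − 26²:  R² = (676 + 125) / 89 = 9
R = √9 = 3  ⇒  r_B = 3 − 2 = 1

rB=1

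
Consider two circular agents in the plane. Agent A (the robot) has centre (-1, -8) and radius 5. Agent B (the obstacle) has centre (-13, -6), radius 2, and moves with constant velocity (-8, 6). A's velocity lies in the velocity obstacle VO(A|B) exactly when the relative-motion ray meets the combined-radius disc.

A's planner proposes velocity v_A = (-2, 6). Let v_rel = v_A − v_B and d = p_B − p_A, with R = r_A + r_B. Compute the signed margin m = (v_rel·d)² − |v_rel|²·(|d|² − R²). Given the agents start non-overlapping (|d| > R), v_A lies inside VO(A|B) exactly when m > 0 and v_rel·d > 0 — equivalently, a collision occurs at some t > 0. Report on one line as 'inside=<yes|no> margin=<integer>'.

d = (-12, 2),  |d|² = 148;  R = 5+2 = 7,  c = 148−7² = 99
v_rel = (6, 0),  |v_rel|² = 36;  v_rel·d = (6)·(-12) + (0)·(2) = -72
36·t² + 144·t + 99 = 0  ⇒  m = (-72)² − 36·99 = 1620
m = 1620 > 0,  v_rel·d = -72 < 0  ⇒  outside

inside=no margin=1620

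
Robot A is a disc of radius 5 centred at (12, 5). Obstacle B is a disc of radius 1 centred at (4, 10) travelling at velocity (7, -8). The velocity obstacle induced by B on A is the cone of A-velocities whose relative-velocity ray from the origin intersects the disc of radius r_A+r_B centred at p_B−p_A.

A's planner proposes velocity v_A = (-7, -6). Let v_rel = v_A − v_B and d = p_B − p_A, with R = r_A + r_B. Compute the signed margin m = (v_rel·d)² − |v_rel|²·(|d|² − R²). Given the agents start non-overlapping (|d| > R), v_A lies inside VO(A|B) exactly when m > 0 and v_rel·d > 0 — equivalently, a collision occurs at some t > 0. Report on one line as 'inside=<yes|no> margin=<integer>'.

d = (-8, 5),  |d|² = 89;  R = 5+1 = 6,  c = 89−6² = 53
v_rel = (-14, 2),  |v_rel|² = 200;  v_rel·d = (-14)·(-8) + (2)·(5) = 122
200·t² − 244·t + 53 = 0  ⇒  m = 122² − 200·53 = 4284
m = 4284 > 0,  v_rel·d = 122 > 0  ⇒  inside

inside=yes margin=4284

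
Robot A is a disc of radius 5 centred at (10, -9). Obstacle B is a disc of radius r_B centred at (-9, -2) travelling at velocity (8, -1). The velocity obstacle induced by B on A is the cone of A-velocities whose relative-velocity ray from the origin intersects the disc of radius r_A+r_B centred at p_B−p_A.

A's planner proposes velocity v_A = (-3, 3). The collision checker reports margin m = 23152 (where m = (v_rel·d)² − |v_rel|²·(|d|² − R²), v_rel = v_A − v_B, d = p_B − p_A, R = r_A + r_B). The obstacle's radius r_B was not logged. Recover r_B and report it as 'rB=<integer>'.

m = 23152
d = (-19, 7);  v_rel = (-11, 4),  |v_rel|² = 137
v_rel×d = (-11)·(7) − (4)·(-19) = -1
since m = R²·137 − (-1)²:  R² = (1 + 23152) / 137 = 169
R = √169 = 13  ⇒  r_B = 13 − 5 = 8

rB=8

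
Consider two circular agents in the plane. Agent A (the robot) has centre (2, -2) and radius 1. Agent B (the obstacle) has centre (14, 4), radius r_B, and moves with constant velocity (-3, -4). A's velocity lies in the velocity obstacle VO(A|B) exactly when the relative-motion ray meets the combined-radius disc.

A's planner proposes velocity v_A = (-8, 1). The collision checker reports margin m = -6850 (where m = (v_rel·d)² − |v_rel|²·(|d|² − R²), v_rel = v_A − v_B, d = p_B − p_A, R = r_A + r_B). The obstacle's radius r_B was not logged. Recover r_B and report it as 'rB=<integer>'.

m = -6850
d = (12, 6);  v_rel = (-5, 5),  |v_rel|² = 50
v_rel×d = (-5)·(6) − (5)·(12) = -90
since m = R²·50 − (-90)²:  R² = (8100 + -6850) / 50 = 25
R = √25 = 5  ⇒  r_B = 5 − 1 = 4

rB=4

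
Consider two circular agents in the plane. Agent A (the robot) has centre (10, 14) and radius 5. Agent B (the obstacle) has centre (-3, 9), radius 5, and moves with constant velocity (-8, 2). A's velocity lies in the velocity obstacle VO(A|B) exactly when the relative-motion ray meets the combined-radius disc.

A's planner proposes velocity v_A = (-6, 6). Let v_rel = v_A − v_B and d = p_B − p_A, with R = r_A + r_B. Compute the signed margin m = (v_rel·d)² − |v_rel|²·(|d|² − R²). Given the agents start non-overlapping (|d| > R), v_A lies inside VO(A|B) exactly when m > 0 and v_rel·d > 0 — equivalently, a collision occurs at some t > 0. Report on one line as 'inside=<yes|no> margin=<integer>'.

d = (-13, -5),  |d|² = 194;  R = 5+5 = 10,  c = 194−10² = 94
v_rel = (2, 4),  |v_rel|² = 20;  v_rel·d = (2)·(-13) + (4)·(-5) = -46
20·t² + 92·t + 94 = 0  ⇒  m = (-46)² − 20·94 = 236
m = 236 > 0,  v_rel·d = -46 < 0  ⇒  outside

inside=no margin=236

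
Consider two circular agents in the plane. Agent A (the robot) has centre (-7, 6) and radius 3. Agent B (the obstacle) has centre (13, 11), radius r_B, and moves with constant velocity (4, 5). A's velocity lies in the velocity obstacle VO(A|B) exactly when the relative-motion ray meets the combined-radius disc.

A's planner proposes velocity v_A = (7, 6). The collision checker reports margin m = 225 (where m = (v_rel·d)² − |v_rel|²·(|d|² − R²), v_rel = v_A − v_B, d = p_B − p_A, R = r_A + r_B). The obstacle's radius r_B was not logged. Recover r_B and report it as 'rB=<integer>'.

m = 225
d = (20, 5);  v_rel = (3, 1),  |v_rel|² = 10
v_rel×d = (3)·(5) − (1)·(20) = -5
since m = R²·10 − (-5)²:  R² = (25 + 225) / 10 = 25
R = √25 = 5  ⇒  r_B = 5 − 3 = 2

rB=2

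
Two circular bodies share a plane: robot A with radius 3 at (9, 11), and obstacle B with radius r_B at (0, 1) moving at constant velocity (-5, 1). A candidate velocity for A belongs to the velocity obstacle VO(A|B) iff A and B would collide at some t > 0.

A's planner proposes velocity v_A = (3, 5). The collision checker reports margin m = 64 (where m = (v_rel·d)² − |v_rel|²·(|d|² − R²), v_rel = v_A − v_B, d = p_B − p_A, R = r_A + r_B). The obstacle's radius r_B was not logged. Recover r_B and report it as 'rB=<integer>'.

m = 64
d = (-9, -10);  v_rel = (8, 4),  |v_rel|² = 80
v_rel×d = (8)·(-10) − (4)·(-9) = -44
since m = R²·80 − (-44)²:  R² = (1936 + 64) / 80 = 25
R = √25 = 5  ⇒  r_B = 5 − 3 = 2

rB=2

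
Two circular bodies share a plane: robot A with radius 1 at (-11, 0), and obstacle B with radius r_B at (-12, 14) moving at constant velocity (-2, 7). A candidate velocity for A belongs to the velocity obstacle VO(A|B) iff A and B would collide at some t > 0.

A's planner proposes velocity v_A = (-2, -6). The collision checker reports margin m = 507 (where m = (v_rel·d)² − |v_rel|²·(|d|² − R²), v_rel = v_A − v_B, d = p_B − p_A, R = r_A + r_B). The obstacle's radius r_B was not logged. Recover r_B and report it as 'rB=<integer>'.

m = 507
d = (-1, 14);  v_rel = (0, -13),  |v_rel|² = 169
v_rel×d = (0)·(14) − (-13)·(-1) = -13
since m = R²·169 − (-13)²:  R² = (169 + 507) / 169 = 4
R = √4 = 2  ⇒  r_B = 2 − 1 = 1

rB=1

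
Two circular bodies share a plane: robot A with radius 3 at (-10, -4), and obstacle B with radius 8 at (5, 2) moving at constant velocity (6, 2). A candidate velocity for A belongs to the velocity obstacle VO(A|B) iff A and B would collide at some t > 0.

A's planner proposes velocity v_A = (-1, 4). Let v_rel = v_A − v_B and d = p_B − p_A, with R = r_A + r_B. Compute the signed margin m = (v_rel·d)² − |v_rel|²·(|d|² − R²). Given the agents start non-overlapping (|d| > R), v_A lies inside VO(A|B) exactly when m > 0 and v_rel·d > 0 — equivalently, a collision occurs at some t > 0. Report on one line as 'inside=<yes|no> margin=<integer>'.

d = (15, 6),  |d|² = 261;  R = 3+8 = 11,  c = 261−11² = 140
v_rel = (-7, 2),  |v_rel|² = 53;  v_rel·d = (-7)·(15) + (2)·(6) = -93
53·t² + 186·t + 140 = 0  ⇒  m = (-93)² − 53·140 = 1229
m = 1229 > 0,  v_rel·d = -93 < 0  ⇒  outside

inside=no margin=1229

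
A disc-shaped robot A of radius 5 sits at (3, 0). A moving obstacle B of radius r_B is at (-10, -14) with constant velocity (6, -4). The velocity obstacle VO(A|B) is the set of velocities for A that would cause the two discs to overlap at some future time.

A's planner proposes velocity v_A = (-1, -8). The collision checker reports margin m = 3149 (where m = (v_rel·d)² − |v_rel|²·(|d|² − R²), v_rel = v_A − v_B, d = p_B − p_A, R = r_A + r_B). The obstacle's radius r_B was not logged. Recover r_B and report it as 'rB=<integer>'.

m = 3149
d = (-13, -14);  v_rel = (-7, -4),  |v_rel|² = 65
v_rel×d = (-7)·(-14) − (-4)·(-13) = 46
since m = R²·65 − 46²:  R² = (2116 + 3149) / 65 = 81
R = √81 = 9  ⇒  r_B = 9 − 5 = 4

rB=4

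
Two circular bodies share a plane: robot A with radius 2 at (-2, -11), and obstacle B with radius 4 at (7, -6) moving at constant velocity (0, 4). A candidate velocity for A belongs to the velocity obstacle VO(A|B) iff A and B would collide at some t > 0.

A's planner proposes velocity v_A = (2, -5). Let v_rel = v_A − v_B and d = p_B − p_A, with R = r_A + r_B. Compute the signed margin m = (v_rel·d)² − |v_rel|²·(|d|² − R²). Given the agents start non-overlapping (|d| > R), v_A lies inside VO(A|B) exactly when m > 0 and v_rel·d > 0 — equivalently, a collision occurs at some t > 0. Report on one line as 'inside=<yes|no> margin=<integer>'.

d = (9, 5),  |d|² = 106;  R = 2+4 = 6,  c = 106−6² = 70
v_rel = (2, -9),  |v_rel|² = 85;  v_rel·d = (2)·(9) + (-9)·(5) = -27
85·t² + 54·t + 70 = 0  ⇒  m = (-27)² − 85·70 = -5221
m = -5221 < 0,  v_rel·d = -27 < 0  ⇒  outside

inside=no margin=-5221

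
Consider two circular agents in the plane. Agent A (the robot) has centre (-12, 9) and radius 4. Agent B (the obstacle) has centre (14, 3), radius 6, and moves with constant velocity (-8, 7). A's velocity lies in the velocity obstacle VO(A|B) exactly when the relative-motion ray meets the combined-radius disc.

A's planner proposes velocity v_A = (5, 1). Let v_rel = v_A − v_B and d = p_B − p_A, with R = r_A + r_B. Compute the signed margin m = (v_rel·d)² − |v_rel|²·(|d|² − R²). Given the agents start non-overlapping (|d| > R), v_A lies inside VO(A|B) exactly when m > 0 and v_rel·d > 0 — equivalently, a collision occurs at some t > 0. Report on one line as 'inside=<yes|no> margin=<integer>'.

d = (26, -6),  |d|² = 712;  R = 4+6 = 10,  c = 712−10² = 612
v_rel = (13, -6),  |v_rel|² = 205;  v_rel·d = (13)·(26) + (-6)·(-6) = 374
205·t² − 748·t + 612 = 0  ⇒  m = 374² − 205·612 = 14416
m = 14416 > 0,  v_rel·d = 374 > 0  ⇒  inside

inside=yes margin=14416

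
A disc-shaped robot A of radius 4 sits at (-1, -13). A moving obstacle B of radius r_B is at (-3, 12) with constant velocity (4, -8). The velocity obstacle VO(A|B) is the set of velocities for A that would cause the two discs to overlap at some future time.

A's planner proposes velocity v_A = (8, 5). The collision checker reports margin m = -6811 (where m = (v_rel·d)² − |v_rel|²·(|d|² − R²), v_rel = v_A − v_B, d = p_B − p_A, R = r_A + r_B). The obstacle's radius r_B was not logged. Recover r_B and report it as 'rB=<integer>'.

m = -6811
d = (-2, 25);  v_rel = (4, 13),  |v_rel|² = 185
v_rel×d = (4)·(25) − (13)·(-2) = 126
since m = R²·185 − 126²:  R² = (15876 + -6811) / 185 = 49
R = √49 = 7  ⇒  r_B = 7 − 4 = 3

rB=3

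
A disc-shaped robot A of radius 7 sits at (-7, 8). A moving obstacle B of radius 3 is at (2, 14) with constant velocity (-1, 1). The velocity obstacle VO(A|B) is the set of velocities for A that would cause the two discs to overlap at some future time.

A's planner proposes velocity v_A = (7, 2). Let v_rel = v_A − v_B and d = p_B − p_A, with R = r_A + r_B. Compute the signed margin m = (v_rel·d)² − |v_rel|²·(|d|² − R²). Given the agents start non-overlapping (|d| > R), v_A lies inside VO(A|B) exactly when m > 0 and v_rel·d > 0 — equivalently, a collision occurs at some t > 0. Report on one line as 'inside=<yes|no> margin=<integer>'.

d = (9, 6),  |d|² = 117;  R = 7+3 = 10,  c = 117−10² = 17
v_rel = (8, 1),  |v_rel|² = 65;  v_rel·d = (8)·(9) + (1)·(6) = 78
65·t² − 156·t + 17 = 0  ⇒  m = 78² − 65·17 = 4979
m = 4979 > 0,  v_rel·d = 78 > 0  ⇒  inside

inside=yes margin=4979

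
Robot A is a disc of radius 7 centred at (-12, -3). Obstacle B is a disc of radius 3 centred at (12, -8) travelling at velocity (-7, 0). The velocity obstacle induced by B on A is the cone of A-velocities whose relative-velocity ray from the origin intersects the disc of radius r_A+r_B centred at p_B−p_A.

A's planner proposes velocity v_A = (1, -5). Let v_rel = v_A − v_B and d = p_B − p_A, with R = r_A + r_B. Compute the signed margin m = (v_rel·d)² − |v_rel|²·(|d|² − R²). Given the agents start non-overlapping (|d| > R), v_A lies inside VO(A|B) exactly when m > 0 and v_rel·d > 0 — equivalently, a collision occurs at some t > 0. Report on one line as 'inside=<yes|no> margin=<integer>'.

d = (24, -5),  |d|² = 601;  R = 7+3 = 10,  c = 601−10² = 501
v_rel = (8, -5),  |v_rel|² = 89;  v_rel·d = (8)·(24) + (-5)·(-5) = 217
89·t² − 434·t + 501 = 0  ⇒  m = 217² − 89·501 = 2500
m = 2500 > 0,  v_rel·d = 217 > 0  ⇒  inside

inside=yes margin=2500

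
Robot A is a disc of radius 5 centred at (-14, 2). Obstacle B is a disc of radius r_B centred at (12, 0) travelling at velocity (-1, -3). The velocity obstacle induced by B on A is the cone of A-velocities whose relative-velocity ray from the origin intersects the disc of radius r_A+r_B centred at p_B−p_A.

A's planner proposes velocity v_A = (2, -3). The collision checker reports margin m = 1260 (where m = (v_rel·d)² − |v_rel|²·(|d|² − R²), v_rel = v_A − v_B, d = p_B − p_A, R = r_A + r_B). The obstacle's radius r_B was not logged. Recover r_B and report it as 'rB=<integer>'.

m = 1260
d = (26, -2);  v_rel = (3, 0),  |v_rel|² = 9
v_rel×d = (3)·(-2) − (0)·(26) = -6
since m = R²·9 − (-6)²:  R² = (36 + 1260) / 9 = 144
R = √144 = 12  ⇒  r_B = 12 − 5 = 7

rB=7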